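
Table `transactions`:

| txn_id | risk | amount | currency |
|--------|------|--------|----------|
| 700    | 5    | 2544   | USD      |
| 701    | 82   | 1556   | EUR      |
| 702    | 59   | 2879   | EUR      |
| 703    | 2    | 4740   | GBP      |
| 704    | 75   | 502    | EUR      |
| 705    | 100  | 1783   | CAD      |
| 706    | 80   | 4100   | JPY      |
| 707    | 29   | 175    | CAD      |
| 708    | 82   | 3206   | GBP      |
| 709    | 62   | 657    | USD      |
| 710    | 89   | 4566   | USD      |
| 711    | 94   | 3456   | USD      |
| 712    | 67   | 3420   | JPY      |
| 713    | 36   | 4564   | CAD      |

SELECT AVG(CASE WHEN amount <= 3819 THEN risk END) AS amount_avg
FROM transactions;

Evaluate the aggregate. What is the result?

65.5

txn_id=700: ✓ → 5
txn_id=701: ✓ → 82
txn_id=702: ✓ → 59
txn_id=703: ✗
txn_id=704: ✓ → 75
txn_id=705: ✓ → 100
txn_id=706: ✗
txn_id=707: ✓ → 29
txn_id=708: ✓ → 82
txn_id=709: ✓ → 62
txn_id=710: ✗
txn_id=711: ✓ → 94
txn_id=712: ✓ → 67
txn_id=713: ✗
amount_avg = (5 + 82 + 59 + 75 + 100 + 29 + 82 + 62 + 94 + 67) / 10 = 65.5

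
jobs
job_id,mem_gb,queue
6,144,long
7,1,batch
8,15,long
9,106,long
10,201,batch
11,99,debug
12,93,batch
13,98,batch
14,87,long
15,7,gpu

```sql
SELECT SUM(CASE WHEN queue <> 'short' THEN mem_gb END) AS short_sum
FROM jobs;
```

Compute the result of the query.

job_id=6: ✓ → 144
job_id=7: ✓ → 1
job_id=8: ✓ → 15
job_id=9: ✓ → 106
job_id=10: ✓ → 201
job_id=11: ✓ → 99
job_id=12: ✓ → 93
job_id=13: ✓ → 98
job_id=14: ✓ → 87
job_id=15: ✓ → 7
short_sum = 144 + 1 + 15 + 106 + 201 + 99 + 93 + 98 + 87 + 7 = 851

851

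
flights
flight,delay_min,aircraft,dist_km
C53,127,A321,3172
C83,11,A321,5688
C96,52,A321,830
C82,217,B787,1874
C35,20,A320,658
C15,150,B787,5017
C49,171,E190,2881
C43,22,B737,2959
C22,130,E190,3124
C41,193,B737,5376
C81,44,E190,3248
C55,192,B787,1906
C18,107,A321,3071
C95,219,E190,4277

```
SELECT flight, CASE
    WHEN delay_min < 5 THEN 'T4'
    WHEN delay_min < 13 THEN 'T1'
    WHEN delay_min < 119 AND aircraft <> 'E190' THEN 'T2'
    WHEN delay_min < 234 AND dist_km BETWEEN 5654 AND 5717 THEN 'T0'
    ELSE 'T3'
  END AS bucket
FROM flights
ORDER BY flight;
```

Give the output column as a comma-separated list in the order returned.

T3, T2, T3, T2, T3, T2, T3, T3, T3, T3, T3, T1, T3, T2

flight=C15: ELSE → T3
flight=C18: delay_min < 119 AND aircraft <> 'E190' → T2
flight=C22: ELSE → T3
flight=C35: delay_min < 119 AND aircraft <> 'E190' → T2
flight=C41: ELSE → T3
flight=C43: delay_min < 119 AND aircraft <> 'E190' → T2
flight=C49: ELSE → T3
flight=C53: ELSE → T3
flight=C55: ELSE → T3
flight=C81: ELSE → T3
flight=C82: ELSE → T3
flight=C83: delay_min < 13 → T1
flight=C95: ELSE → T3
flight=C96: delay_min < 119 AND aircraft <> 'E190' → T2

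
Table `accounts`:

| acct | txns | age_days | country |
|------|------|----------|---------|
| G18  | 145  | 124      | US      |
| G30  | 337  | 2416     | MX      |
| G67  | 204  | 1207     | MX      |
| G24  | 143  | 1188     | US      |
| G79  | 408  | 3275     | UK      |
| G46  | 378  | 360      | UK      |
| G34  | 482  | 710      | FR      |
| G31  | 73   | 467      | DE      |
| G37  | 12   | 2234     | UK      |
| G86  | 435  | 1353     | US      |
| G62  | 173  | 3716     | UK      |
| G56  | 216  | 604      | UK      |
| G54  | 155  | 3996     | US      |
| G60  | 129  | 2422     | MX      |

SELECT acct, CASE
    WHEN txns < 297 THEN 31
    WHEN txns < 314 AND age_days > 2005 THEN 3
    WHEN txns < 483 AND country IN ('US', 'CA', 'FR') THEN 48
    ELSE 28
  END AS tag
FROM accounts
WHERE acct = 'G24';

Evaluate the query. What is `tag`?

31

acct = G24: txns=143, age_days=1188, country=US.
txns < 297 → true → 31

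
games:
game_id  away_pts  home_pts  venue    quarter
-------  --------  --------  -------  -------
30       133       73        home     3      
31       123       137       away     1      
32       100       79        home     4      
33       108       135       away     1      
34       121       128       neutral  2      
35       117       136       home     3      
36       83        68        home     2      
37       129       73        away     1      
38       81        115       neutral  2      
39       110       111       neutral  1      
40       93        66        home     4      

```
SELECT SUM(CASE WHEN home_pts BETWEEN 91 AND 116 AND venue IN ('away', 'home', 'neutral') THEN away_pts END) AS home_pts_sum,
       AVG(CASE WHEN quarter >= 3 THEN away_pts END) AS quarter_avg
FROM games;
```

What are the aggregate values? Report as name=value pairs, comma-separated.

[home_pts_sum: home_pts BETWEEN 91 AND 116 AND venue IN ('away', 'home', 'neutral')]
game_id=30: ✗
game_id=31: ✗
game_id=32: ✗
game_id=33: ✗
game_id=34: ✗
game_id=35: ✗
game_id=36: ✗
game_id=37: ✗
game_id=38: ✓ → 81
game_id=39: ✓ → 110
game_id=40: ✗
home_pts_sum = 81 + 110 = 191
—
[quarter_avg: quarter >= 3]
game_id=30: ✓ → 133
game_id=31: ✗
game_id=32: ✓ → 100
game_id=33: ✗
game_id=34: ✗
game_id=35: ✓ → 117
game_id=36: ✗
game_id=37: ✗
game_id=38: ✗
game_id=39: ✗
game_id=40: ✓ → 93
quarter_avg = (133 + 100 + 117 + 93) / 4 = 110.75

home_pts_sum=191, quarter_avg=110.75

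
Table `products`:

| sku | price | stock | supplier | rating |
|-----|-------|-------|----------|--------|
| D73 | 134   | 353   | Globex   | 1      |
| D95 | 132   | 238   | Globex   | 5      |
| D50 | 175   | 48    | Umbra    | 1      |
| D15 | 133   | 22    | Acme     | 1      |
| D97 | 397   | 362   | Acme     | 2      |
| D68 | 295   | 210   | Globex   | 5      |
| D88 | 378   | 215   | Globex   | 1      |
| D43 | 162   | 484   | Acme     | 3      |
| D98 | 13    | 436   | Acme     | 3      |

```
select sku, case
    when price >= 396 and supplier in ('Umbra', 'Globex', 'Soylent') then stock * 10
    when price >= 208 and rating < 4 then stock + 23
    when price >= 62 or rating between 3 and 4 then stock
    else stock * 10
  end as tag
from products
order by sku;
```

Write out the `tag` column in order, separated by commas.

sku=D15: price >= 62 or rating between 3 and 4 → 22
sku=D43: price >= 62 or rating between 3 and 4 → 484
sku=D50: price >= 62 or rating between 3 and 4 → 48
sku=D68: price >= 62 or rating between 3 and 4 → 210
sku=D73: price >= 62 or rating between 3 and 4 → 353
sku=D88: price >= 208 and rating < 4 → 238
sku=D95: price >= 62 or rating between 3 and 4 → 238
sku=D97: price >= 208 and rating < 4 → 385
sku=D98: price >= 62 or rating between 3 and 4 → 436

22, 484, 48, 210, 353, 238, 238, 385, 436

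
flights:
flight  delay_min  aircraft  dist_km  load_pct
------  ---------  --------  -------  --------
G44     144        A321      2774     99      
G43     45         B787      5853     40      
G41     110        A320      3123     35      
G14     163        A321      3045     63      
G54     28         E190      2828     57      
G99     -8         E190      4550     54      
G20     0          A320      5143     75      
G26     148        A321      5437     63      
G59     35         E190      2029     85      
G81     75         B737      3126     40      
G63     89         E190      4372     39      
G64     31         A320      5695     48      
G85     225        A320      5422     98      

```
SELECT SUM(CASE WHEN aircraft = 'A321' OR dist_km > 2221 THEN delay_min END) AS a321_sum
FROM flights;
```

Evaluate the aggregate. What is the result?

1050

flight=G44: ✓ → 144
flight=G43: ✓ → 45
flight=G41: ✓ → 110
flight=G14: ✓ → 163
flight=G54: ✓ → 28
flight=G99: ✓ → -8
flight=G20: ✓ → 0
flight=G26: ✓ → 148
flight=G59: ✗
flight=G81: ✓ → 75
flight=G63: ✓ → 89
flight=G64: ✓ → 31
flight=G85: ✓ → 225
a321_sum = 144 + 45 + 110 + 163 + 28 + -8 + 148 + 75 + 89 + 31 + 225 = 1050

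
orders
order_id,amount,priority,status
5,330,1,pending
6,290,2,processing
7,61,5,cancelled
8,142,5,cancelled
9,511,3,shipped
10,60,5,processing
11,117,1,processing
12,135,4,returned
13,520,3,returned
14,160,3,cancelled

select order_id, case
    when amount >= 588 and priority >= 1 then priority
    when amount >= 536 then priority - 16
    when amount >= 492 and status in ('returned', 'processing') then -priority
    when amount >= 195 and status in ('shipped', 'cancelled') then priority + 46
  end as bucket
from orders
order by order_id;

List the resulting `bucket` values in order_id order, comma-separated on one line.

order_id=5: (no match → NULL) → NULL
order_id=6: (no match → NULL) → NULL
order_id=7: (no match → NULL) → NULL
order_id=8: (no match → NULL) → NULL
order_id=9: amount >= 195 and status in ('shipped', 'cancelled') → 49
order_id=10: (no match → NULL) → NULL
order_id=11: (no match → NULL) → NULL
order_id=12: (no match → NULL) → NULL
order_id=13: amount >= 492 and status in ('returned', 'processing') → -3
order_id=14: (no match → NULL) → NULL

NULL, NULL, NULL, NULL, 49, NULL, NULL, NULL, -3, NULL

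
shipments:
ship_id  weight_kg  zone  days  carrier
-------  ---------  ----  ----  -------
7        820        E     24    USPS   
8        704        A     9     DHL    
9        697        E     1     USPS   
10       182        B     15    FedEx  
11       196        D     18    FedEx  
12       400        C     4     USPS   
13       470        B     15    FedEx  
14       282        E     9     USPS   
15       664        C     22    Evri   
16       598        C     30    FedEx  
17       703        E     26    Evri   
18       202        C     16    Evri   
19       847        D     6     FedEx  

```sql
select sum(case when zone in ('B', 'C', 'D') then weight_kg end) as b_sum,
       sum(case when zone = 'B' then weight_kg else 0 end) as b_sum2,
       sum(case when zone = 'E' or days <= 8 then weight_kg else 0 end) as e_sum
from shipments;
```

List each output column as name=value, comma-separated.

[b_sum: zone in ('B', 'C', 'D')]
ship_id=7: ✗
ship_id=8: ✗
ship_id=9: ✗
ship_id=10: ✓ → 182
ship_id=11: ✓ → 196
ship_id=12: ✓ → 400
ship_id=13: ✓ → 470
ship_id=14: ✗
ship_id=15: ✓ → 664
ship_id=16: ✓ → 598
ship_id=17: ✗
ship_id=18: ✓ → 202
ship_id=19: ✓ → 847
b_sum = 182 + 196 + 400 + 470 + 664 + 598 + 202 + 847 = 3559
—
[b_sum2: zone = 'B']
ship_id=7: ✗
ship_id=8: ✗
ship_id=9: ✗
ship_id=10: ✓ → 182
ship_id=11: ✗
ship_id=12: ✗
ship_id=13: ✓ → 470
ship_id=14: ✗
ship_id=15: ✗
ship_id=16: ✗
ship_id=17: ✗
ship_id=18: ✗
ship_id=19: ✗
b_sum2 = 182 + 470 = 652
—
[e_sum: zone = 'E' or days <= 8]
ship_id=7: ✓ → 820
ship_id=8: ✗
ship_id=9: ✓ → 697
ship_id=10: ✗
ship_id=11: ✗
ship_id=12: ✓ → 400
ship_id=13: ✗
ship_id=14: ✓ → 282
ship_id=15: ✗
ship_id=16: ✗
ship_id=17: ✓ → 703
ship_id=18: ✗
ship_id=19: ✓ → 847
e_sum = 820 + 697 + 400 + 282 + 703 + 847 = 3749

b_sum=3559, b_sum2=652, e_sum=3749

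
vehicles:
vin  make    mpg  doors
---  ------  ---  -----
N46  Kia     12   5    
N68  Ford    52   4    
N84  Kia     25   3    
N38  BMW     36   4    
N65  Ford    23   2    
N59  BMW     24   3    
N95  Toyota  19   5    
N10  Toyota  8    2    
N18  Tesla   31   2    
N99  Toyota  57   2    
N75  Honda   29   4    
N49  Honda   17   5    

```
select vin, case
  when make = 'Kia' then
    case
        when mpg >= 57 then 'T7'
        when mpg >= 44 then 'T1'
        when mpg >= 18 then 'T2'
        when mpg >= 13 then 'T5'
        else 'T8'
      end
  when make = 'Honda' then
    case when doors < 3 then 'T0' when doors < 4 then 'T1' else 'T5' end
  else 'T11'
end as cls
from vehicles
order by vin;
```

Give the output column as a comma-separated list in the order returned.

vin=N10: make='Toyota' → outer ELSE → T11
vin=N18: make='Tesla' → outer ELSE → T11
vin=N38: make='BMW' → outer ELSE → T11
vin=N46: make='Kia' → inner[ELSE] → T8
vin=N49: make='Honda' → inner[ELSE] → T5
vin=N59: make='BMW' → outer ELSE → T11
vin=N65: make='Ford' → outer ELSE → T11
vin=N68: make='Ford' → outer ELSE → T11
vin=N75: make='Honda' → inner[ELSE] → T5
vin=N84: make='Kia' → inner[mpg >= 18] → T2
vin=N95: make='Toyota' → outer ELSE → T11
vin=N99: make='Toyota' → outer ELSE → T11

T11, T11, T11, T8, T5, T11, T11, T11, T5, T2, T11, T11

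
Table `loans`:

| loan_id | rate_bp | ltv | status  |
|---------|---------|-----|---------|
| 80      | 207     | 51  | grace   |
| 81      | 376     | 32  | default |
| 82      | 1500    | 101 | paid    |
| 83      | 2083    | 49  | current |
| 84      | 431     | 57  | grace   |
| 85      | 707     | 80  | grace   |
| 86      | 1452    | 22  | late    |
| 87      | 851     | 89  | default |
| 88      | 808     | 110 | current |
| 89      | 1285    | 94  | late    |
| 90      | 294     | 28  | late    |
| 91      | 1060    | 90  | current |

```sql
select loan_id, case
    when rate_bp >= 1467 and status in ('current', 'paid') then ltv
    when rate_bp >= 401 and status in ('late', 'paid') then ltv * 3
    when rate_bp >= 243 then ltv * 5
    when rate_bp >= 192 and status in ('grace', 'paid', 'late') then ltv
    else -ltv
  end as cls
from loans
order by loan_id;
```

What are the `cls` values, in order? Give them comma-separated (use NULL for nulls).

51, 160, 101, 49, 285, 400, 66, 445, 550, 282, 140, 450

loan_id=80: rate_bp >= 192 and status in ('grace', 'paid', 'late') → 51
loan_id=81: rate_bp >= 243 → 160
loan_id=82: rate_bp >= 1467 and status in ('current', 'paid') → 101
loan_id=83: rate_bp >= 1467 and status in ('current', 'paid') → 49
loan_id=84: rate_bp >= 243 → 285
loan_id=85: rate_bp >= 243 → 400
loan_id=86: rate_bp >= 401 and status in ('late', 'paid') → 66
loan_id=87: rate_bp >= 243 → 445
loan_id=88: rate_bp >= 243 → 550
loan_id=89: rate_bp >= 401 and status in ('late', 'paid') → 282
loan_id=90: rate_bp >= 243 → 140
loan_id=91: rate_bp >= 243 → 450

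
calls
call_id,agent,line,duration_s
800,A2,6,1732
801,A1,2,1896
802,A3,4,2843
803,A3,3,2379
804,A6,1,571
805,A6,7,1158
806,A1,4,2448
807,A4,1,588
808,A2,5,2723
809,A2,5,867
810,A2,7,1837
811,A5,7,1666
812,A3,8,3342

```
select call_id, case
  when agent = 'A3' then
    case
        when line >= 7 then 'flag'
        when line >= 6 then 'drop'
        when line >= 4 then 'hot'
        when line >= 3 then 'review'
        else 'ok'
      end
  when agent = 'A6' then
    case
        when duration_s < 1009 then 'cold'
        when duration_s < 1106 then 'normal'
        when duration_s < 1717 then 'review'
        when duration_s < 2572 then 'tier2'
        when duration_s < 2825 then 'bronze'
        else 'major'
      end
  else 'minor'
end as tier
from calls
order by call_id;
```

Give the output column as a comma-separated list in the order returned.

call_id=800: agent='A2' → outer ELSE → minor
call_id=801: agent='A1' → outer ELSE → minor
call_id=802: agent='A3' → inner[line >= 4] → hot
call_id=803: agent='A3' → inner[line >= 3] → review
call_id=804: agent='A6' → inner[duration_s < 1009] → cold
call_id=805: agent='A6' → inner[duration_s < 1717] → review
call_id=806: agent='A1' → outer ELSE → minor
call_id=807: agent='A4' → outer ELSE → minor
call_id=808: agent='A2' → outer ELSE → minor
call_id=809: agent='A2' → outer ELSE → minor
call_id=810: agent='A2' → outer ELSE → minor
call_id=811: agent='A5' → outer ELSE → minor
call_id=812: agent='A3' → inner[line >= 7] → flag

minor, minor, hot, review, cold, review, minor, minor, minor, minor, minor, minor, flag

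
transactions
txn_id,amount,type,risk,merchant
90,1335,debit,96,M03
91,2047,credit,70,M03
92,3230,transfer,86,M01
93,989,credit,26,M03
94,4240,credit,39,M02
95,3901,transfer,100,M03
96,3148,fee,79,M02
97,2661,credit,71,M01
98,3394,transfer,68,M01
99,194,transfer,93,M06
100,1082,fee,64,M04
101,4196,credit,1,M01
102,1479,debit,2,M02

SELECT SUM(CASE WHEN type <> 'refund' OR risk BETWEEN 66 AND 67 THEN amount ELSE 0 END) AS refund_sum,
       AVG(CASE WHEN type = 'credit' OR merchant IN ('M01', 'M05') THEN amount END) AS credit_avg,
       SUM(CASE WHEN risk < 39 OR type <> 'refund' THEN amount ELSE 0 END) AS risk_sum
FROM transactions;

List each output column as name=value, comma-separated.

[refund_sum: type <> 'refund' OR risk BETWEEN 66 AND 67]
txn_id=90: ✓ → 1335
txn_id=91: ✓ → 2047
txn_id=92: ✓ → 3230
txn_id=93: ✓ → 989
txn_id=94: ✓ → 4240
txn_id=95: ✓ → 3901
txn_id=96: ✓ → 3148
txn_id=97: ✓ → 2661
txn_id=98: ✓ → 3394
txn_id=99: ✓ → 194
txn_id=100: ✓ → 1082
txn_id=101: ✓ → 4196
txn_id=102: ✓ → 1479
refund_sum = 1335 + 2047 + 3230 + 989 + 4240 + 3901 + 3148 + 2661 + 3394 + 194 + 1082 + 4196 + 1479 = 31896
—
[credit_avg: type = 'credit' OR merchant IN ('M01', 'M05')]
txn_id=90: ✗
txn_id=91: ✓ → 2047
txn_id=92: ✓ → 3230
txn_id=93: ✓ → 989
txn_id=94: ✓ → 4240
txn_id=95: ✗
txn_id=96: ✗
txn_id=97: ✓ → 2661
txn_id=98: ✓ → 3394
txn_id=99: ✗
txn_id=100: ✗
txn_id=101: ✓ → 4196
txn_id=102: ✗
credit_avg = (2047 + 3230 + 989 + 4240 + 2661 + 3394 + 4196) / 7 = 2965.2857142857
—
[risk_sum: risk < 39 OR type <> 'refund']
txn_id=90: ✓ → 1335
txn_id=91: ✓ → 2047
txn_id=92: ✓ → 3230
txn_id=93: ✓ → 989
txn_id=94: ✓ → 4240
txn_id=95: ✓ → 3901
txn_id=96: ✓ → 3148
txn_id=97: ✓ → 2661
txn_id=98: ✓ → 3394
txn_id=99: ✓ → 194
txn_id=100: ✓ → 1082
txn_id=101: ✓ → 4196
txn_id=102: ✓ → 1479
risk_sum = 1335 + 2047 + 3230 + 989 + 4240 + 3901 + 3148 + 2661 + 3394 + 194 + 1082 + 4196 + 1479 = 31896

refund_sum=31896, credit_avg=2965.2857142857, risk_sum=31896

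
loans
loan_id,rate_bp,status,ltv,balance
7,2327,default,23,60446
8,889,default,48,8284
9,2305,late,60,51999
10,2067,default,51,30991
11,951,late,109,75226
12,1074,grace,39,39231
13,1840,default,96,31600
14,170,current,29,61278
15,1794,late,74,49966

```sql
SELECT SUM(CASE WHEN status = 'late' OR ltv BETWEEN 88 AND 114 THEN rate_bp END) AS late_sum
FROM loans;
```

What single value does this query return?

loan_id=7: ✗
loan_id=8: ✗
loan_id=9: ✓ → 2305
loan_id=10: ✗
loan_id=11: ✓ → 951
loan_id=12: ✗
loan_id=13: ✓ → 1840
loan_id=14: ✗
loan_id=15: ✓ → 1794
late_sum = 2305 + 951 + 1840 + 1794 = 6890

6890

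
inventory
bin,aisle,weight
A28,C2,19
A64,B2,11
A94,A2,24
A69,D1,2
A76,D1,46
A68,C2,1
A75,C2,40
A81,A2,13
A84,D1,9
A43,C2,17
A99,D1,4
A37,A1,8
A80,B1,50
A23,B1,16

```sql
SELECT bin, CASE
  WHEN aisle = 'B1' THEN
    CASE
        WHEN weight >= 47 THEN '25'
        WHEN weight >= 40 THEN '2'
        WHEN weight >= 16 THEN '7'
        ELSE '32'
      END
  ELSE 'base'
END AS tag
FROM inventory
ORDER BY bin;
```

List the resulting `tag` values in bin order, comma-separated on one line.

7, base, base, base, base, base, base, base, base, 25, base, base, base, base

bin=A23: aisle='B1' → inner[weight >= 16] → 7
bin=A28: aisle='C2' → outer ELSE → base
bin=A37: aisle='A1' → outer ELSE → base
bin=A43: aisle='C2' → outer ELSE → base
bin=A64: aisle='B2' → outer ELSE → base
bin=A68: aisle='C2' → outer ELSE → base
bin=A69: aisle='D1' → outer ELSE → base
bin=A75: aisle='C2' → outer ELSE → base
bin=A76: aisle='D1' → outer ELSE → base
bin=A80: aisle='B1' → inner[weight >= 47] → 25
bin=A81: aisle='A2' → outer ELSE → base
bin=A84: aisle='D1' → outer ELSE → base
bin=A94: aisle='A2' → outer ELSE → base
bin=A99: aisle='D1' → outer ELSE → base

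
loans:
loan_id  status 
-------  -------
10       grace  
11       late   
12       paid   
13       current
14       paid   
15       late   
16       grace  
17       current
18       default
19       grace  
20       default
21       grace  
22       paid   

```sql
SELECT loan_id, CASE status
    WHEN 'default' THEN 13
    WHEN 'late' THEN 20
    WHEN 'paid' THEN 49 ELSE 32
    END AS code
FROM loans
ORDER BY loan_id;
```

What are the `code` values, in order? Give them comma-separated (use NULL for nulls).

loan_id=10: ELSE → 32
loan_id=11: status='late' → 20
loan_id=12: status='paid' → 49
loan_id=13: ELSE → 32
loan_id=14: status='paid' → 49
loan_id=15: status='late' → 20
loan_id=16: ELSE → 32
loan_id=17: ELSE → 32
loan_id=18: status='default' → 13
loan_id=19: ELSE → 32
loan_id=20: status='default' → 13
loan_id=21: ELSE → 32
loan_id=22: status='paid' → 49

32, 20, 49, 32, 49, 20, 32, 32, 13, 32, 13, 32, 49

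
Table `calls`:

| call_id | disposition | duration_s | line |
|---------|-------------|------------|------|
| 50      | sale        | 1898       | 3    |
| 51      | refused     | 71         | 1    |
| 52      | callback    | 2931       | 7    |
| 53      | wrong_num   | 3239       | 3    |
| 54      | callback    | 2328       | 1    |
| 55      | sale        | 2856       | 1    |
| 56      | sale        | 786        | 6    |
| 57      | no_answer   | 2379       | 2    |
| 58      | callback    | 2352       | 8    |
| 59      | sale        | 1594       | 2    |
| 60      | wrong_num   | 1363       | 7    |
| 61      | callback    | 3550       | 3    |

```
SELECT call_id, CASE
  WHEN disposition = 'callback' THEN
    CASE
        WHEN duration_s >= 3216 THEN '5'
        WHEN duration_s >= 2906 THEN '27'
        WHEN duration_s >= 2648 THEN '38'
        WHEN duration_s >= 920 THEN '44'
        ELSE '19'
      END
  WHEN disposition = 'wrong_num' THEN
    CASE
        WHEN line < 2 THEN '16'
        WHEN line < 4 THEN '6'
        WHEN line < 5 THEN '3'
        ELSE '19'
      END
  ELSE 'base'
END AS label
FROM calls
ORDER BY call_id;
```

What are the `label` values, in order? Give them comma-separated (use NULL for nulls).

call_id=50: disposition='sale' → outer ELSE → base
call_id=51: disposition='refused' → outer ELSE → base
call_id=52: disposition='callback' → inner[duration_s >= 2906] → 27
call_id=53: disposition='wrong_num' → inner[line < 4] → 6
call_id=54: disposition='callback' → inner[duration_s >= 920] → 44
call_id=55: disposition='sale' → outer ELSE → base
call_id=56: disposition='sale' → outer ELSE → base
call_id=57: disposition='no_answer' → outer ELSE → base
call_id=58: disposition='callback' → inner[duration_s >= 920] → 44
call_id=59: disposition='sale' → outer ELSE → base
call_id=60: disposition='wrong_num' → inner[ELSE] → 19
call_id=61: disposition='callback' → inner[duration_s >= 3216] → 5

base, base, 27, 6, 44, base, base, base, 44, base, 19, 5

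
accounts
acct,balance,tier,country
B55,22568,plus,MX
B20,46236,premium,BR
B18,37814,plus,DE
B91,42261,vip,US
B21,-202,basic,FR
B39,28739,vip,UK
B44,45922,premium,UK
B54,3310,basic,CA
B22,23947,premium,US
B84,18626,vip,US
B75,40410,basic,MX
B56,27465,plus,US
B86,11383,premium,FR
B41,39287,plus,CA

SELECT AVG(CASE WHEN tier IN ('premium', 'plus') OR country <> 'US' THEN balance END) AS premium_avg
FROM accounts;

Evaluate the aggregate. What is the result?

27239.9166666667

acct=B55: ✓ → 22568
acct=B20: ✓ → 46236
acct=B18: ✓ → 37814
acct=B91: ✗
acct=B21: ✓ → -202
acct=B39: ✓ → 28739
acct=B44: ✓ → 45922
acct=B54: ✓ → 3310
acct=B22: ✓ → 23947
acct=B84: ✗
acct=B75: ✓ → 40410
acct=B56: ✓ → 27465
acct=B86: ✓ → 11383
acct=B41: ✓ → 39287
premium_avg = (22568 + 46236 + 37814 + -202 + 28739 + 45922 + 3310 + 23947 + 40410 + 27465 + 11383 + 39287) / 12 = 27239.9166666667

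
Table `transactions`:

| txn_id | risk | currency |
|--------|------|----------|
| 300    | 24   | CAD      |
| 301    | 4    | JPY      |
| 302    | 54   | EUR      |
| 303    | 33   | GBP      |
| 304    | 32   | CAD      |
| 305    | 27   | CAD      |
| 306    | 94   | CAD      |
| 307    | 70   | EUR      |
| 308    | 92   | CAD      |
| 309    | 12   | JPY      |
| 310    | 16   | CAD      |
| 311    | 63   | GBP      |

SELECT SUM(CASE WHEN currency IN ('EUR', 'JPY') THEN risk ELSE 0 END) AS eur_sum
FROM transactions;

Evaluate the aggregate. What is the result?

txn_id=300: ✗
txn_id=301: ✓ → 4
txn_id=302: ✓ → 54
txn_id=303: ✗
txn_id=304: ✗
txn_id=305: ✗
txn_id=306: ✗
txn_id=307: ✓ → 70
txn_id=308: ✗
txn_id=309: ✓ → 12
txn_id=310: ✗
txn_id=311: ✗
eur_sum = 4 + 54 + 70 + 12 = 140

140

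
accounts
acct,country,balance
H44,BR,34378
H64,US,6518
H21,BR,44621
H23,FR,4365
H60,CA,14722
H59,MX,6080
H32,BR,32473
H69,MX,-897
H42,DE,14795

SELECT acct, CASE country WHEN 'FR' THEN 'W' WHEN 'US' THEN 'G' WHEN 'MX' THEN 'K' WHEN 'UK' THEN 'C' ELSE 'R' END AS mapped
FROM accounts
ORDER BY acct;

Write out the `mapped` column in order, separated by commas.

R, W, R, R, R, K, R, G, K

acct=H21: ELSE → R
acct=H23: country='FR' → W
acct=H32: ELSE → R
acct=H42: ELSE → R
acct=H44: ELSE → R
acct=H59: country='MX' → K
acct=H60: ELSE → R
acct=H64: country='US' → G
acct=H69: country='MX' → K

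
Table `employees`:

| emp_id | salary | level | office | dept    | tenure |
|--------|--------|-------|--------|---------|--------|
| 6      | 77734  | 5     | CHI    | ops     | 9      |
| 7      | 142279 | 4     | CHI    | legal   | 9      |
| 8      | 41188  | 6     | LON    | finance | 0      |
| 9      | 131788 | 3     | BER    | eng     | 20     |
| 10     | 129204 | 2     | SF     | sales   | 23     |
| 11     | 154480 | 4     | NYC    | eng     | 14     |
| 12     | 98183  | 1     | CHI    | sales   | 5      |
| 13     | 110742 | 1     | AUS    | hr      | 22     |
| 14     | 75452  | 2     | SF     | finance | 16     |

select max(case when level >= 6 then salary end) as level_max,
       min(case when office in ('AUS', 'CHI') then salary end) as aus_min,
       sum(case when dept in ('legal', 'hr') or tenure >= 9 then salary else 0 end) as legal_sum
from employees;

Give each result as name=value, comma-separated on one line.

[level_max: level >= 6]
emp_id=6: ✗
emp_id=7: ✗
emp_id=8: ✓ → 41188
emp_id=9: ✗
emp_id=10: ✗
emp_id=11: ✗
emp_id=12: ✗
emp_id=13: ✗
emp_id=14: ✗
level_max = MAX(41188) = 41188
—
[aus_min: office in ('AUS', 'CHI')]
emp_id=6: ✓ → 77734
emp_id=7: ✓ → 142279
emp_id=8: ✗
emp_id=9: ✗
emp_id=10: ✗
emp_id=11: ✗
emp_id=12: ✓ → 98183
emp_id=13: ✓ → 110742
emp_id=14: ✗
aus_min = MIN(77734, 142279, 98183, 110742) = 77734
—
[legal_sum: dept in ('legal', 'hr') or tenure >= 9]
emp_id=6: ✓ → 77734
emp_id=7: ✓ → 142279
emp_id=8: ✗
emp_id=9: ✓ → 131788
emp_id=10: ✓ → 129204
emp_id=11: ✓ → 154480
emp_id=12: ✗
emp_id=13: ✓ → 110742
emp_id=14: ✓ → 75452
legal_sum = 77734 + 142279 + 131788 + 129204 + 154480 + 110742 + 75452 = 821679

level_max=41188, aus_min=77734, legal_sum=821679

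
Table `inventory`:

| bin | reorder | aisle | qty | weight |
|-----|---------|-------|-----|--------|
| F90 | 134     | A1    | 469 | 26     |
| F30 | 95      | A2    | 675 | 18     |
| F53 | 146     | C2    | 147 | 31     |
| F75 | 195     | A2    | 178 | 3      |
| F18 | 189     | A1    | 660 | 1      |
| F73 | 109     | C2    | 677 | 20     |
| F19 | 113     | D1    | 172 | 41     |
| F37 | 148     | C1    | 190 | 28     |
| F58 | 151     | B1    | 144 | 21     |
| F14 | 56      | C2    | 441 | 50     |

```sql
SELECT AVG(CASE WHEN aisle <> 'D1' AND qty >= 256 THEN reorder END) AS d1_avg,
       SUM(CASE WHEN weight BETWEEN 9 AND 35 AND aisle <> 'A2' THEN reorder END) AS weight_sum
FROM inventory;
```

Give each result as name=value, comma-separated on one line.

d1_avg=116.6, weight_sum=688

[d1_avg: aisle <> 'D1' AND qty >= 256]
bin=F90: ✓ → 134
bin=F30: ✓ → 95
bin=F53: ✗
bin=F75: ✗
bin=F18: ✓ → 189
bin=F73: ✓ → 109
bin=F19: ✗
bin=F37: ✗
bin=F58: ✗
bin=F14: ✓ → 56
d1_avg = (134 + 95 + 189 + 109 + 56) / 5 = 116.6
—
[weight_sum: weight BETWEEN 9 AND 35 AND aisle <> 'A2']
bin=F90: ✓ → 134
bin=F30: ✗
bin=F53: ✓ → 146
bin=F75: ✗
bin=F18: ✗
bin=F73: ✓ → 109
bin=F19: ✗
bin=F37: ✓ → 148
bin=F58: ✓ → 151
bin=F14: ✗
weight_sum = 134 + 146 + 109 + 148 + 151 = 688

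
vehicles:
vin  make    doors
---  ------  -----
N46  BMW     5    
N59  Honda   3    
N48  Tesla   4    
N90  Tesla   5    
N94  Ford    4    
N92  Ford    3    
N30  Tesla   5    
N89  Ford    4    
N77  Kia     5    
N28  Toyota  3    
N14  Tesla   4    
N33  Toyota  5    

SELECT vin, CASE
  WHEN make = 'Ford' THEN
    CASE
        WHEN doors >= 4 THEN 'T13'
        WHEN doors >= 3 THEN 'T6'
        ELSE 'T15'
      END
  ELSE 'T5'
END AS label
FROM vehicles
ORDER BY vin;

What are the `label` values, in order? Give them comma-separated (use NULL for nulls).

T5, T5, T5, T5, T5, T5, T5, T5, T13, T5, T6, T13

vin=N14: make='Tesla' → outer ELSE → T5
vin=N28: make='Toyota' → outer ELSE → T5
vin=N30: make='Tesla' → outer ELSE → T5
vin=N33: make='Toyota' → outer ELSE → T5
vin=N46: make='BMW' → outer ELSE → T5
vin=N48: make='Tesla' → outer ELSE → T5
vin=N59: make='Honda' → outer ELSE → T5
vin=N77: make='Kia' → outer ELSE → T5
vin=N89: make='Ford' → inner[doors >= 4] → T13
vin=N90: make='Tesla' → outer ELSE → T5
vin=N92: make='Ford' → inner[doors >= 3] → T6
vin=N94: make='Ford' → inner[doors >= 4] → T13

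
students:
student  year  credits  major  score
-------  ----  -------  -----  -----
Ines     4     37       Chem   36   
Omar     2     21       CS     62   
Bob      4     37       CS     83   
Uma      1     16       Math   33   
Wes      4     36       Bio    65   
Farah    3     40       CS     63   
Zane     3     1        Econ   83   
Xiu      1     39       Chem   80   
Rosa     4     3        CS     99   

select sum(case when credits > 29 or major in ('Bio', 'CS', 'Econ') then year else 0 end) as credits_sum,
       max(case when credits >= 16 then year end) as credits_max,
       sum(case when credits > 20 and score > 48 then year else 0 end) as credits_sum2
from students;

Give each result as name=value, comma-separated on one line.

[credits_sum: credits > 29 or major in ('Bio', 'CS', 'Econ')]
student=Ines: ✓ → 4
student=Omar: ✓ → 2
student=Bob: ✓ → 4
student=Uma: ✗
student=Wes: ✓ → 4
student=Farah: ✓ → 3
student=Zane: ✓ → 3
student=Xiu: ✓ → 1
student=Rosa: ✓ → 4
credits_sum = 4 + 2 + 4 + 4 + 3 + 3 + 1 + 4 = 25
—
[credits_max: credits >= 16]
student=Ines: ✓ → 4
student=Omar: ✓ → 2
student=Bob: ✓ → 4
student=Uma: ✓ → 1
student=Wes: ✓ → 4
student=Farah: ✓ → 3
student=Zane: ✗
student=Xiu: ✓ → 1
student=Rosa: ✗
credits_max = MAX(4, 2, 4, 1, 4, 3, 1) = 4
—
[credits_sum2: credits > 20 and score > 48]
student=Ines: ✗
student=Omar: ✓ → 2
student=Bob: ✓ → 4
student=Uma: ✗
student=Wes: ✓ → 4
student=Farah: ✓ → 3
student=Zane: ✗
student=Xiu: ✓ → 1
student=Rosa: ✗
credits_sum2 = 2 + 4 + 4 + 3 + 1 = 14

credits_sum=25, credits_max=4, credits_sum2=14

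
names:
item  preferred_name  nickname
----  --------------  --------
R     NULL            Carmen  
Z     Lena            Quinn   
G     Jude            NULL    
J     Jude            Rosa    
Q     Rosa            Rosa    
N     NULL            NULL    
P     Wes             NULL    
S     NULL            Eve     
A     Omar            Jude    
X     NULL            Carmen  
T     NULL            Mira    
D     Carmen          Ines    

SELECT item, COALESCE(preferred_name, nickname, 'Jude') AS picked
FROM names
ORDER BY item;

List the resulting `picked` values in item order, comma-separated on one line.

Omar, Carmen, Jude, Jude, Jude, Wes, Rosa, Carmen, Eve, Mira, Carmen, Lena

item=A: preferred_name=Omar → Omar
item=D: preferred_name=Carmen → Carmen
item=G: preferred_name=Jude → Jude
item=J: preferred_name=Jude → Jude
item=N: preferred_name=NULL, nickname=NULL, → literal Jude → Jude
item=P: preferred_name=Wes → Wes
item=Q: preferred_name=Rosa → Rosa
item=R: preferred_name=NULL, nickname=Carmen → Carmen
item=S: preferred_name=NULL, nickname=Eve → Eve
item=T: preferred_name=NULL, nickname=Mira → Mira
item=X: preferred_name=NULL, nickname=Carmen → Carmen
item=Z: preferred_name=Lena → Lena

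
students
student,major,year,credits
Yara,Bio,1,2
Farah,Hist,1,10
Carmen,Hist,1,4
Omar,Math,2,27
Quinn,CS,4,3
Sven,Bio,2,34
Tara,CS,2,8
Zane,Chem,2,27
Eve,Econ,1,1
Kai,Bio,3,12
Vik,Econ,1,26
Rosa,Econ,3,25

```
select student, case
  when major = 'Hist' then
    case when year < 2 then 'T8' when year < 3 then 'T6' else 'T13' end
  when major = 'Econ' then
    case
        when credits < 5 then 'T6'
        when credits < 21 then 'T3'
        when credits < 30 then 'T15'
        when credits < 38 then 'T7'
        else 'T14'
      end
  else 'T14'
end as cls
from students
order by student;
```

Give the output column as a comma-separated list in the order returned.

T8, T6, T8, T14, T14, T14, T15, T14, T14, T15, T14, T14

student=Carmen: major='Hist' → inner[year < 2] → T8
student=Eve: major='Econ' → inner[credits < 5] → T6
student=Farah: major='Hist' → inner[year < 2] → T8
student=Kai: major='Bio' → outer ELSE → T14
student=Omar: major='Math' → outer ELSE → T14
student=Quinn: major='CS' → outer ELSE → T14
student=Rosa: major='Econ' → inner[credits < 30] → T15
student=Sven: major='Bio' → outer ELSE → T14
student=Tara: major='CS' → outer ELSE → T14
student=Vik: major='Econ' → inner[credits < 30] → T15
student=Yara: major='Bio' → outer ELSE → T14
student=Zane: major='Chem' → outer ELSE → T14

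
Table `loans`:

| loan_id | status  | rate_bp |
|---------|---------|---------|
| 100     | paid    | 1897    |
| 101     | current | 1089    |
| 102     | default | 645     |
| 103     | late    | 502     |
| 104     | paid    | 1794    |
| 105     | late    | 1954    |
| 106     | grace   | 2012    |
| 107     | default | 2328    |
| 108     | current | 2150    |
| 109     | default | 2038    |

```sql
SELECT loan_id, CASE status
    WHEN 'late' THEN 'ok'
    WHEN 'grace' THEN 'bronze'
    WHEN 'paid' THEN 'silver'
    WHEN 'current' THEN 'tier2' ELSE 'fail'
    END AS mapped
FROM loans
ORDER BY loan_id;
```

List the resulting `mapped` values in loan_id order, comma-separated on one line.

silver, tier2, fail, ok, silver, ok, bronze, fail, tier2, fail

loan_id=100: status='paid' → silver
loan_id=101: status='current' → tier2
loan_id=102: ELSE → fail
loan_id=103: status='late' → ok
loan_id=104: status='paid' → silver
loan_id=105: status='late' → ok
loan_id=106: status='grace' → bronze
loan_id=107: ELSE → fail
loan_id=108: status='current' → tier2
loan_id=109: ELSE → fail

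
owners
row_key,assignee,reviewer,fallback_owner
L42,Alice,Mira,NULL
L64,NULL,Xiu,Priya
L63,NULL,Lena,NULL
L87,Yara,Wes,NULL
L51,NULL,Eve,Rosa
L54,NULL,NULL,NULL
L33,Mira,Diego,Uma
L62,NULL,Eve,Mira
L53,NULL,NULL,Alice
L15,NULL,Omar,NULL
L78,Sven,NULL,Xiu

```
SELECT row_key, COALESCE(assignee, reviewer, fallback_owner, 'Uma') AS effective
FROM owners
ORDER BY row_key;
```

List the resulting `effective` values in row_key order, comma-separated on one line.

row_key=L15: assignee=NULL, reviewer=Omar → Omar
row_key=L33: assignee=Mira → Mira
row_key=L42: assignee=Alice → Alice
row_key=L51: assignee=NULL, reviewer=Eve → Eve
row_key=L53: assignee=NULL, reviewer=NULL, fallback_owner=Alice → Alice
row_key=L54: assignee=NULL, reviewer=NULL, fallback_owner=NULL, → literal Uma → Uma
row_key=L62: assignee=NULL, reviewer=Eve → Eve
row_key=L63: assignee=NULL, reviewer=Lena → Lena
row_key=L64: assignee=NULL, reviewer=Xiu → Xiu
row_key=L78: assignee=Sven → Sven
row_key=L87: assignee=Yara → Yara

Omar, Mira, Alice, Eve, Alice, Uma, Eve, Lena, Xiu, Sven, Yara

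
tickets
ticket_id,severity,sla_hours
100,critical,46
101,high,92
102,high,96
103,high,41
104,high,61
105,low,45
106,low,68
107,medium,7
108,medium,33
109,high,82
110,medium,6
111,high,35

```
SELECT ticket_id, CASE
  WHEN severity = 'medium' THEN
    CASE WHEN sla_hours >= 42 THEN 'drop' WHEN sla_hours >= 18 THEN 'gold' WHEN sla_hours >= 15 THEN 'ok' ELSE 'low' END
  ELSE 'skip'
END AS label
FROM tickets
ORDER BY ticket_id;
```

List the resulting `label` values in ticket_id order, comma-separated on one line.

skip, skip, skip, skip, skip, skip, skip, low, gold, skip, low, skip

ticket_id=100: severity='critical' → outer ELSE → skip
ticket_id=101: severity='high' → outer ELSE → skip
ticket_id=102: severity='high' → outer ELSE → skip
ticket_id=103: severity='high' → outer ELSE → skip
ticket_id=104: severity='high' → outer ELSE → skip
ticket_id=105: severity='low' → outer ELSE → skip
ticket_id=106: severity='low' → outer ELSE → skip
ticket_id=107: severity='medium' → inner[ELSE] → low
ticket_id=108: severity='medium' → inner[sla_hours >= 18] → gold
ticket_id=109: severity='high' → outer ELSE → skip
ticket_id=110: severity='medium' → inner[ELSE] → low
ticket_id=111: severity='high' → outer ELSE → skip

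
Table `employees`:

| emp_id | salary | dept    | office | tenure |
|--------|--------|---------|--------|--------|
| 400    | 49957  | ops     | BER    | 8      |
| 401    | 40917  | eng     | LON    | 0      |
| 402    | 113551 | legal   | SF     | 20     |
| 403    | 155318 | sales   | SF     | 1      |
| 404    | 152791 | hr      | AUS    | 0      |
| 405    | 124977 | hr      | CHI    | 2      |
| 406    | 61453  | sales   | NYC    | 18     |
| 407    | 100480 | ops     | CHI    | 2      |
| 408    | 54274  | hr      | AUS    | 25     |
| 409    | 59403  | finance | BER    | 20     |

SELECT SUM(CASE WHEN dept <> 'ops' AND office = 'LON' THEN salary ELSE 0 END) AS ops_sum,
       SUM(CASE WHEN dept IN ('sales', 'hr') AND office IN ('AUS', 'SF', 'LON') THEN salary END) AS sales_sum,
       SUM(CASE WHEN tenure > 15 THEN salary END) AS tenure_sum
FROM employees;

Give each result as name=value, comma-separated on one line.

ops_sum=40917, sales_sum=362383, tenure_sum=288681

[ops_sum: dept <> 'ops' AND office = 'LON']
emp_id=400: ✗
emp_id=401: ✓ → 40917
emp_id=402: ✗
emp_id=403: ✗
emp_id=404: ✗
emp_id=405: ✗
emp_id=406: ✗
emp_id=407: ✗
emp_id=408: ✗
emp_id=409: ✗
ops_sum = 40917
—
[sales_sum: dept IN ('sales', 'hr') AND office IN ('AUS', 'SF', 'LON')]
emp_id=400: ✗
emp_id=401: ✗
emp_id=402: ✗
emp_id=403: ✓ → 155318
emp_id=404: ✓ → 152791
emp_id=405: ✗
emp_id=406: ✗
emp_id=407: ✗
emp_id=408: ✓ → 54274
emp_id=409: ✗
sales_sum = 155318 + 152791 + 54274 = 362383
—
[tenure_sum: tenure > 15]
emp_id=400: ✗
emp_id=401: ✗
emp_id=402: ✓ → 113551
emp_id=403: ✗
emp_id=404: ✗
emp_id=405: ✗
emp_id=406: ✓ → 61453
emp_id=407: ✗
emp_id=408: ✓ → 54274
emp_id=409: ✓ → 59403
tenure_sum = 113551 + 61453 + 54274 + 59403 = 288681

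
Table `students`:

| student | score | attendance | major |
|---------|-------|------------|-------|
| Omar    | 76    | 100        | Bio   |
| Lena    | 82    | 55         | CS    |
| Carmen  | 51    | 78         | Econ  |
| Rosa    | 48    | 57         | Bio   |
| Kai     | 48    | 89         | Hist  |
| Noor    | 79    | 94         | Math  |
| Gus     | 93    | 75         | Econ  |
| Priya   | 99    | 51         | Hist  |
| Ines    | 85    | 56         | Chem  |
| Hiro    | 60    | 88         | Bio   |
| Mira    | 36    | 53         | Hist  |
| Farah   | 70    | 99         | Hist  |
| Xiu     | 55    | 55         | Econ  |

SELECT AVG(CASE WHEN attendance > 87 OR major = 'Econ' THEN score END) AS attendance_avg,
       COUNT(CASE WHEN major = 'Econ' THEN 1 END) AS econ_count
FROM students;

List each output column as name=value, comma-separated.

[attendance_avg: attendance > 87 OR major = 'Econ']
student=Omar: ✓ → 76
student=Lena: ✗
student=Carmen: ✓ → 51
student=Rosa: ✗
student=Kai: ✓ → 48
student=Noor: ✓ → 79
student=Gus: ✓ → 93
student=Priya: ✗
student=Ines: ✗
student=Hiro: ✓ → 60
student=Mira: ✗
student=Farah: ✓ → 70
student=Xiu: ✓ → 55
attendance_avg = (76 + 51 + 48 + 79 + 93 + 60 + 70 + 55) / 8 = 66.5
—
[econ_count: major = 'Econ']
student=Omar: ✗
student=Lena: ✗
student=Carmen: ✓ → 1
student=Rosa: ✗
student=Kai: ✗
student=Noor: ✗
student=Gus: ✓ → 1
student=Priya: ✗
student=Ines: ✗
student=Hiro: ✗
student=Mira: ✗
student=Farah: ✗
student=Xiu: ✓ → 1
econ_count = COUNT(1, 1, 1) = 3

attendance_avg=66.5, econ_count=3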